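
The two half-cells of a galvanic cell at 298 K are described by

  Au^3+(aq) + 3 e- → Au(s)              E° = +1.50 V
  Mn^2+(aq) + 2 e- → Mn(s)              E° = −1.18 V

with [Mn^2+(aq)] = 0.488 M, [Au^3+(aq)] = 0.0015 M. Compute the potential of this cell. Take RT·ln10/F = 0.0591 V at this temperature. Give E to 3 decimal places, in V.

+2.634 V

The Au³⁺/Au couple has the more positive E°, so it is the cathode; Mn²⁺/Mn is the anode.
E°cell = E°cat − E°an = +1.50 − (−1.18) = +2.68 V; n = 6.
Balancing gives 2 Au^3+(aq) + 3 Mn(s) → 2 Au(s) + 3 Mn^2+(aq); hence Q = [Mn^2+(aq)]^3 / [Au^3+(aq)]^2 = 5.17×10^4 (log Q = 4.713).
E = E° − (0.0591/n)·log Q = +2.68 − (0.0591/6)(4.713) = +2.634 V.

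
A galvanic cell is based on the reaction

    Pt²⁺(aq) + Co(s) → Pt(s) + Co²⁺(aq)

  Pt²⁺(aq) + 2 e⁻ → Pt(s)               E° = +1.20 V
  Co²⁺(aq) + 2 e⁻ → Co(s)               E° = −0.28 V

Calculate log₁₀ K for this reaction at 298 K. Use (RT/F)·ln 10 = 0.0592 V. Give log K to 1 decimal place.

The Pt²⁺/Pt couple is reduced (cathode); E°cell = +1.20 − (−0.28) = +1.48 V with n = 2.
At equilibrium E = 0, so log K = nE°cell / 0.0592 = (2)(+1.48) / 0.0592 = 50.0.

log K = 50.0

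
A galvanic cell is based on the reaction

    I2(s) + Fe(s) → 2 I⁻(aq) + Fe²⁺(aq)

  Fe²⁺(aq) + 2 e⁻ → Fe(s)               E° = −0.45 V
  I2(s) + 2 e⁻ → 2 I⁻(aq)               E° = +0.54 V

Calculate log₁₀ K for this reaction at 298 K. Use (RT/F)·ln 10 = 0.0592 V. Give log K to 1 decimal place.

The I₂/I⁻ couple is reduced (cathode); E°cell = +0.54 − (−0.45) = +0.99 V with n = 2.
At equilibrium E = 0, so log K = nE°cell / 0.0592 = (2)(+0.99) / 0.0592 = 33.4.

log K = 33.4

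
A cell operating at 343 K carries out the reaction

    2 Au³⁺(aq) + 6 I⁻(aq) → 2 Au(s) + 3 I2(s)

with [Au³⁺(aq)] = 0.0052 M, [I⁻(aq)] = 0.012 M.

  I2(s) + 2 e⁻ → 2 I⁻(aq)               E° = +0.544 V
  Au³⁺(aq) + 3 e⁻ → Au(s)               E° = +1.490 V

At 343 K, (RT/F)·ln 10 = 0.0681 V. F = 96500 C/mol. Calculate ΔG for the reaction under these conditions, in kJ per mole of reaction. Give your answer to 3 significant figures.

−442 kJ/mol

The standard cell potential is +1.490 − (+0.544) = +0.946 V, with n = 6 electrons in the balanced equation.
Q = 1 / ([Au³⁺(aq)]^2·[I⁻(aq)]^6) = 1.24×10^16, so log Q = 16.093 and E = +0.946 − (0.0681/6)(16.093) = +0.7633 V.
Then ΔG = −nFE = −6 × 96500 × +0.7633 J/mol = −442 kJ/mol.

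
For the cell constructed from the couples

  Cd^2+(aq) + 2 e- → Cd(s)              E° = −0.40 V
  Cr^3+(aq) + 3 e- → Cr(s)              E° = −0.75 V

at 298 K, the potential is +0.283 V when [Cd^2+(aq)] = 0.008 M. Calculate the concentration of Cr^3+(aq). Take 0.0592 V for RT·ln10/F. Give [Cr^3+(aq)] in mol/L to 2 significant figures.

Cd²⁺/Cd is the cathode (higher E°); E°cell = −0.40 − (−0.75) = +0.35 V with n = 6.
Since E = E° − (0.0592/n)·log Q, log Q = n(E° − E)/0.0592 = 6.791.
Balancing electrons gives 3 Cd^2+(aq) + 2 Cr(s) → 3 Cd(s) + 2 Cr^3+(aq); thus Q = [Cr^3+(aq)]^2 / [Cd^2+(aq)]^3.
Solving for the unknown gives log [Cr^3+(aq)] = 0.250, so [Cr^3+(aq)] ≈ 1.8 M.

1.8 M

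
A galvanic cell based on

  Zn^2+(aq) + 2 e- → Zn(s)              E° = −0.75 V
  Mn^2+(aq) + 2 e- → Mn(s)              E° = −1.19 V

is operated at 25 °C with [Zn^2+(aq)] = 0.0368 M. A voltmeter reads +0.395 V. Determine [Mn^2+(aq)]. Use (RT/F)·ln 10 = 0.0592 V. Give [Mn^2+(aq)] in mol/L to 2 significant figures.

Zn²⁺/Zn is the cathode (higher E°); E°cell = −0.75 − (−1.19) = +0.44 V with n = 2.
From the Nernst equation, log Q = n(E° − E)/0.0592 = 2·(+0.44 − (+0.395))/0.0592 = 1.520.
For Zn^2+(aq) + Mn(s) → Zn(s) + Mn^2+(aq), the reaction quotient is Q = [Mn^2+(aq)] / [Zn^2+(aq)].
Isolating [Mn^2+(aq)] in Q = 10^{1.520} yields log [Mn^2+(aq)] = 0.086, i.e. 1.2 M.

1.2 M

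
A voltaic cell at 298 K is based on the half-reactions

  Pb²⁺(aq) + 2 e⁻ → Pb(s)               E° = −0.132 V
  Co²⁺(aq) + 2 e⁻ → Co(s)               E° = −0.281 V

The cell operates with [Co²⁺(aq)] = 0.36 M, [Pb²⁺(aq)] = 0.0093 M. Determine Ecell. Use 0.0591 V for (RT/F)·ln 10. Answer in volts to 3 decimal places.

+0.102 V

The Pb²⁺/Pb couple has the more positive E°, so it is the cathode; Co²⁺/Co is the anode.
E°cell = −0.132 − (−0.281) = +0.149 V, with n = 2 electrons transferred.
Balancing gives Pb²⁺(aq) + Co(s) → Pb(s) + Co²⁺(aq); hence Q = [Co²⁺(aq)] / [Pb²⁺(aq)] = 38.7 (log Q = 1.588).
By the Nernst equation, E = +0.149 − (0.0591/2)·(1.588) = +0.102 V.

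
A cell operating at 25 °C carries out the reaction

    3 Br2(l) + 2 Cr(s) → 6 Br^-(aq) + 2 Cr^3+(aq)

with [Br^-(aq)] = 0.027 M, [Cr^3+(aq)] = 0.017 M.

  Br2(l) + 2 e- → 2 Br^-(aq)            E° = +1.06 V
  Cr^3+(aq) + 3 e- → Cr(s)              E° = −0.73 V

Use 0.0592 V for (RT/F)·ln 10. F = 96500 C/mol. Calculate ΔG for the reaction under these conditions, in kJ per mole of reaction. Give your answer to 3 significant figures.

The standard cell potential is +1.06 − (−0.73) = +1.79 V, with n = 6 electrons in the balanced equation.
Here Q = [Br^-(aq)]^6·[Cr^3+(aq)]^2 = 1.12×10^−13 (log Q = −12.951), giving E = +1.79 − (0.0592/6)·(−12.951) = +1.9178 V.
Finally ΔG = −nFE = −(6)(96500 C/mol)(+1.9178 V) = −1110 kJ/mol.

−1110 kJ/mol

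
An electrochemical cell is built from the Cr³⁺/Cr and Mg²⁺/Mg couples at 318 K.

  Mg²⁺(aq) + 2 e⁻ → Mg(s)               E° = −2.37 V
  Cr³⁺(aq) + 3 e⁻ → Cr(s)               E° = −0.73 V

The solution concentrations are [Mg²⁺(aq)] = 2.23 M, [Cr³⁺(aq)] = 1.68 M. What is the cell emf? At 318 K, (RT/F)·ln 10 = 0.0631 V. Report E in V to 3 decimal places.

Since E°(Cr³⁺/Cr) > E°(Mg²⁺/Mg), Cr³⁺/Cr serves as the cathode.
E°cell = −0.73 − (−2.37) = +1.64 V, with n = 6 electrons transferred.
Balancing gives 2 Cr³⁺(aq) + 3 Mg(s) → 2 Cr(s) + 3 Mg²⁺(aq); hence Q = [Mg²⁺(aq)]^3 / [Cr³⁺(aq)]^2 = 3.93 (log Q = 0.594).
E = E° − (0.0631/n)·log Q = +1.64 − (0.0631/6)(0.594) = +1.634 V.

+1.634 V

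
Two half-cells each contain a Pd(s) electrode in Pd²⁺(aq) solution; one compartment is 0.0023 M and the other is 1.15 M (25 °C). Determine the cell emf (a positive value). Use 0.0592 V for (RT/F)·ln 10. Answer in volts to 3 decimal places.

For a concentration cell E°cell = 0, since both electrodes use the same couple.
The compartment with the higher Pd²⁺(aq) concentration (1.15 M) acts as the cathode; ions are reduced there and produced at the dilute (0.0023 M) anode.
With n = 2, Ecell = −(0.0592/2)·log([dilute]/[conc]) = −(0.0592/2)·log(0.0023/1.15) = +0.080 V.

0.080 V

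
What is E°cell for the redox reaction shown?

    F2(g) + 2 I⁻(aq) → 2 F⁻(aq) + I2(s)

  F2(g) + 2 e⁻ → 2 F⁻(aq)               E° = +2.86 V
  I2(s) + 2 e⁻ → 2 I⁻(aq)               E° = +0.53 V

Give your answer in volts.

+2.33 V

In the reaction as written, F2(g) is reduced (cathode) and I2(s) is produced by oxidation at the anode.
E°cell = E°(cathode) − E°(anode) = +2.86 − (+0.53) = +2.33 V.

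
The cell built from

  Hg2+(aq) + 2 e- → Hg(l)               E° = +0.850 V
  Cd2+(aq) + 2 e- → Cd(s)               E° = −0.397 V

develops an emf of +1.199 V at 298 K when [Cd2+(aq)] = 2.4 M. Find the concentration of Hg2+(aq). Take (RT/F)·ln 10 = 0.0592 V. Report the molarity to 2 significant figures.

With Hg²⁺/Hg at the cathode and Cd²⁺/Cd at the anode, E°cell = +0.850 − (−0.397) = +1.247 V (n = 2).
From the Nernst equation, log Q = n(E° − E)/0.0592 = 2·(+1.247 − (+1.199))/0.0592 = 1.622.
The balanced reaction is Hg2+(aq) + Cd(s) → Hg(l) + Cd2+(aq), so Q = [Cd2+(aq)] / [Hg2+(aq)].
Solving for the unknown gives log [Hg2+(aq)] = −1.242, so [Hg2+(aq)] ≈ 0.057 M.

0.057 M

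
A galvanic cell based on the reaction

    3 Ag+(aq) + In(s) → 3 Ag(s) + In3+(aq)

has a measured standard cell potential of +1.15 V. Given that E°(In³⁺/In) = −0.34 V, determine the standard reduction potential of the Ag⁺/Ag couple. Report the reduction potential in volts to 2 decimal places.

+0.81 V

In the reaction as written the Ag⁺/Ag couple is reduced (cathode) and In³⁺/In is oxidized (anode), so E°cell = E°(Ag⁺/Ag) − E°(In³⁺/In).
E°(Ag⁺/Ag) = E°cell + E°(anode) = +1.15 + (−0.34) = +0.81 V.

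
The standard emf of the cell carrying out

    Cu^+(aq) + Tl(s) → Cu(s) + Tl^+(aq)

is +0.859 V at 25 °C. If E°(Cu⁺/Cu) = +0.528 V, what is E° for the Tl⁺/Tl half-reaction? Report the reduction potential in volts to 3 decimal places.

−0.331 V

In the reaction as written the Cu⁺/Cu couple is reduced (cathode) and Tl⁺/Tl is oxidized (anode), so E°cell = E°(Cu⁺/Cu) − E°(Tl⁺/Tl).
E°(Tl⁺/Tl) = E°(cathode) − E°cell = +0.528 − (+0.859) = −0.331 V.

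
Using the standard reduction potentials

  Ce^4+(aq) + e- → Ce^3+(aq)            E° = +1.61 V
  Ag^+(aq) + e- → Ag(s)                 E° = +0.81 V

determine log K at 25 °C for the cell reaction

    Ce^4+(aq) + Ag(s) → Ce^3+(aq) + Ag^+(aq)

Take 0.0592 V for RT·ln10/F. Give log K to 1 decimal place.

log K = 13.5

The Ce⁴⁺/Ce³⁺ couple is reduced (cathode); E°cell = +1.61 − (+0.81) = +0.80 V with n = 1.
At equilibrium E = 0, so log K = nE°cell / 0.0592 = (1)(+0.80) / 0.0592 = 13.5.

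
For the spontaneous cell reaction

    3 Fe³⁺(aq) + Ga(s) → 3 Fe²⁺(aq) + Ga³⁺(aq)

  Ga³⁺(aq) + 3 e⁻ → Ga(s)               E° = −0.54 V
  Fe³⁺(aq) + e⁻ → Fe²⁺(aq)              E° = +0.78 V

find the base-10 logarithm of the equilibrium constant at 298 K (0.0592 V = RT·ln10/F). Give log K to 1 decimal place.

The Fe³⁺/Fe²⁺ couple is reduced (cathode); E°cell = +0.78 − (−0.54) = +1.32 V with n = 3.
At equilibrium E = 0, so log K = nE°cell / 0.0592 = (3)(+1.32) / 0.0592 = 66.9.

log K = 66.9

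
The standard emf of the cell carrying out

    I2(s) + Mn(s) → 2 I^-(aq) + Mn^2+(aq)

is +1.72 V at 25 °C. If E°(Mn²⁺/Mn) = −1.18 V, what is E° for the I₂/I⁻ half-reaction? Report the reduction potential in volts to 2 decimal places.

In the reaction as written the I₂/I⁻ couple is reduced (cathode) and Mn²⁺/Mn is oxidized (anode), so E°cell = E°(I₂/I⁻) − E°(Mn²⁺/Mn).
E°(I₂/I⁻) = E°cell + E°(anode) = +1.72 + (−1.18) = +0.54 V.

+0.54 V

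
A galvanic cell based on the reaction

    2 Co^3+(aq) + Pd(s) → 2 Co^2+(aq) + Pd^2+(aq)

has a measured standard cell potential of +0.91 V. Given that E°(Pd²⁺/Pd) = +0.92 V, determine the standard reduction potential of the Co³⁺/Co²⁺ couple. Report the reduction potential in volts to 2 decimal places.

+1.83 V

In the reaction as written the Co³⁺/Co²⁺ couple is reduced (cathode) and Pd²⁺/Pd is oxidized (anode), so E°cell = E°(Co³⁺/Co²⁺) − E°(Pd²⁺/Pd).
E°(Co³⁺/Co²⁺) = E°cell + E°(anode) = +0.91 + (+0.92) = +1.83 V.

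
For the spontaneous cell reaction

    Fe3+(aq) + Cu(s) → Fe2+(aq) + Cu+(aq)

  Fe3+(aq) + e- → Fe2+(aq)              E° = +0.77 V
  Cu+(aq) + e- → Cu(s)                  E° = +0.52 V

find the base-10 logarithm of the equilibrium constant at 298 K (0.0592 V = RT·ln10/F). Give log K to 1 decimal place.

The Fe³⁺/Fe²⁺ couple is reduced (cathode); E°cell = +0.77 − (+0.52) = +0.25 V with n = 1.
At equilibrium E = 0, so log K = nE°cell / 0.0592 = (1)(+0.25) / 0.0592 = 4.2.

log K = 4.2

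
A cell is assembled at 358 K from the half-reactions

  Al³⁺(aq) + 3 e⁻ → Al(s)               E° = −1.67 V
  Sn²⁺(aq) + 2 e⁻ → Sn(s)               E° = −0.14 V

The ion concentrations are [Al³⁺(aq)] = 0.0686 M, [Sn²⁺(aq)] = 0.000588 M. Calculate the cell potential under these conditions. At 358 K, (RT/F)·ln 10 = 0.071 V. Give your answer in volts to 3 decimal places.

+1.443 V

The Sn²⁺/Sn couple has the more positive E°, so it is the cathode; Al³⁺/Al is the anode.
E°cell = −0.14 − (−1.67) = +1.53 V, with n = 6 electrons transferred.
For the overall reaction 3 Sn²⁺(aq) + 2 Al(s) → 3 Sn(s) + 2 Al³⁺(aq), Q = [Al³⁺(aq)]^2 / [Sn²⁺(aq)]^3 = 2.31×10^7, giving log Q = 7.365.
Applying E = E° − (RT ln10/nF)·log Q gives +1.53 − (0.071/6)(7.365) = +1.443 V.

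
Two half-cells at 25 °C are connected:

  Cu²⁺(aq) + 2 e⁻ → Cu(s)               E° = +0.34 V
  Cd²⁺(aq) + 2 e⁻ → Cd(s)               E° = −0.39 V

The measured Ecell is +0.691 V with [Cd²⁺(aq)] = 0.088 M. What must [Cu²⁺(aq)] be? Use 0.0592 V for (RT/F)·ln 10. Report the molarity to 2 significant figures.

0.0042 M

With Cu²⁺/Cu at the cathode and Cd²⁺/Cd at the anode, E°cell = +0.34 − (−0.39) = +0.73 V (n = 2).
From the Nernst equation, log Q = n(E° − E)/0.0592 = 2·(+0.73 − (+0.691))/0.0592 = 1.318.
For Cu²⁺(aq) + Cd(s) → Cu(s) + Cd²⁺(aq), the reaction quotient is Q = [Cd²⁺(aq)] / [Cu²⁺(aq)].
Isolating [Cu²⁺(aq)] in Q = 10^{1.318} yields log [Cu²⁺(aq)] = −2.374, i.e. 0.0042 M.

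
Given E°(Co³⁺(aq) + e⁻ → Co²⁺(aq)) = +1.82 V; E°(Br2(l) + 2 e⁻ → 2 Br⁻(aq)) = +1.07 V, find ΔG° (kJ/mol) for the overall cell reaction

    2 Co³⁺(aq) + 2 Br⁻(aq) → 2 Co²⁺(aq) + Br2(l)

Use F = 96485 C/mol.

−145 kJ/mol

In the reaction as written Co³⁺(aq) is reduced, so the Co³⁺/Co²⁺ couple is the cathode and Br₂/Br⁻ is the anode.
E°cell = +1.82 − (+1.07) = +0.75 V; balancing electrons gives n = 2.
ΔG° = −nFE°cell = −(2)(96485)(+0.75) J/mol = −145 kJ/mol.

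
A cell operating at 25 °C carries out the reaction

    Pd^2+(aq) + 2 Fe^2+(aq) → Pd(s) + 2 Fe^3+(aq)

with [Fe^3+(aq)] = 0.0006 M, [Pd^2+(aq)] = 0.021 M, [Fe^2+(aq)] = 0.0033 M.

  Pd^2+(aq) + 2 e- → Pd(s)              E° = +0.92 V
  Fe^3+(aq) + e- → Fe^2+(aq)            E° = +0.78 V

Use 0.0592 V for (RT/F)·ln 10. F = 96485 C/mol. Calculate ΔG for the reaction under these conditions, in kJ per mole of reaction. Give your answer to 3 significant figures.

−25.9 kJ/mol

The standard cell potential is +0.92 − (+0.78) = +0.14 V, with n = 2 electrons in the balanced equation.
Here Q = [Fe^3+(aq)]^2 / ([Pd^2+(aq)]·[Fe^2+(aq)]^2) = 1.57 (log Q = 0.197), giving E = +0.14 − (0.0592/2)·(0.197) = +0.1342 V.
Finally ΔG = −nFE = −(2)(96485 C/mol)(+0.1342 V) = −25.9 kJ/mol.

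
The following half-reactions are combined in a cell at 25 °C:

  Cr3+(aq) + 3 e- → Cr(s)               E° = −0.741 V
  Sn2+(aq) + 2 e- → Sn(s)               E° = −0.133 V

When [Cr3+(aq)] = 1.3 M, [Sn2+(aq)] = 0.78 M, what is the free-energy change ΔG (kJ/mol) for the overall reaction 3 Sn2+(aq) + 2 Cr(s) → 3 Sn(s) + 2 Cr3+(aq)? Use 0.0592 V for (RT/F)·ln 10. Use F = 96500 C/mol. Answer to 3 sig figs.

The standard cell potential is −0.133 − (−0.741) = +0.608 V, with n = 6 electrons in the balanced equation.
The reaction quotient is [Cr3+(aq)]^2 / [Sn2+(aq)]^3 = 3.56; by Nernst, E = +0.608 − (0.0592/6)(0.552) = +0.6026 V.
Finally ΔG = −nFE = −(6)(96500 C/mol)(+0.6026 V) = −349 kJ/mol.

−349 kJ/mol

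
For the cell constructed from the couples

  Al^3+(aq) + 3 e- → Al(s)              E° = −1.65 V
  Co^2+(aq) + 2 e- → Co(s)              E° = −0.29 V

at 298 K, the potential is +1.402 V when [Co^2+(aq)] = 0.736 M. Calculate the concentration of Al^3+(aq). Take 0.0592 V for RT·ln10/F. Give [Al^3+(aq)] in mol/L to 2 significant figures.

Co²⁺/Co is the cathode (higher E°); E°cell = −0.29 − (−1.65) = +1.36 V with n = 6.
From the Nernst equation, log Q = n(E° − E)/0.0592 = 6·(+1.36 − (+1.402))/0.0592 = −4.257.
The balanced reaction is 3 Co^2+(aq) + 2 Al(s) → 3 Co(s) + 2 Al^3+(aq), so Q = [Al^3+(aq)]^2 / [Co^2+(aq)]^3.
Isolating [Al^3+(aq)] in Q = 10^{−4.257} yields log [Al^3+(aq)] = −2.328, i.e. 0.0047 M.

0.0047 M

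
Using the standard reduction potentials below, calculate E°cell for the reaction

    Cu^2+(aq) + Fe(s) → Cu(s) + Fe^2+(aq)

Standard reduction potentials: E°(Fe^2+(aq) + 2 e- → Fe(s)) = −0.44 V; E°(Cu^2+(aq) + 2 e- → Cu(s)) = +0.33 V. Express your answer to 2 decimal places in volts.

In the reaction as written, Cu^2+(aq) is reduced (cathode) and Fe^2+(aq) is produced by oxidation at the anode.
E°cell = E°(cathode) − E°(anode) = +0.33 − (−0.44) = +0.77 V.

+0.77 V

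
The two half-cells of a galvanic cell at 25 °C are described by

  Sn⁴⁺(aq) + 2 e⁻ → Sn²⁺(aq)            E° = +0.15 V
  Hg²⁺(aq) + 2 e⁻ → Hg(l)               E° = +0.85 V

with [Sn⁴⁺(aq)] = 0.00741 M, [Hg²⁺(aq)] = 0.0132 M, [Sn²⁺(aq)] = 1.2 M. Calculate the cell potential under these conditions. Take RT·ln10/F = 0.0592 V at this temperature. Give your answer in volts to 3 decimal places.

+0.710 V

Since E°(Hg²⁺/Hg) > E°(Sn⁴⁺/Sn²⁺), Hg²⁺/Hg serves as the cathode.
E°cell = +0.85 − (+0.15) = +0.70 V, with n = 2 electrons transferred.
Balancing gives Hg²⁺(aq) + Sn²⁺(aq) → Hg(l) + Sn⁴⁺(aq); hence Q = [Sn⁴⁺(aq)] / ([Hg²⁺(aq)]·[Sn²⁺(aq)]) = 0.468 (log Q = −0.330).
E = E° − (0.0592/n)·log Q = +0.70 − (0.0592/2)(−0.330) = +0.710 V.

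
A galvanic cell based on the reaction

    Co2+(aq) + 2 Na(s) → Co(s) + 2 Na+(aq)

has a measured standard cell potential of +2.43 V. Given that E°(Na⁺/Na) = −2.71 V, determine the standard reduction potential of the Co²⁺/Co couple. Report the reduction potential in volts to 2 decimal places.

In the reaction as written the Co²⁺/Co couple is reduced (cathode) and Na⁺/Na is oxidized (anode), so E°cell = E°(Co²⁺/Co) − E°(Na⁺/Na).
E°(Co²⁺/Co) = E°cell + E°(anode) = +2.43 + (−2.71) = −0.28 V.

−0.28 V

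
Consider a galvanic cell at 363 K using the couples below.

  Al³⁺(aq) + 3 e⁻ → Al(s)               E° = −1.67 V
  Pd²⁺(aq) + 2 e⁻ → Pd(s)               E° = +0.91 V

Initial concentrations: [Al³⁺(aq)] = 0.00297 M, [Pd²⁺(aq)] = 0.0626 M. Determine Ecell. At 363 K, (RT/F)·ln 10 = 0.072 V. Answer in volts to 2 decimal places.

Since E°(Pd²⁺/Pd) > E°(Al³⁺/Al), Pd²⁺/Pd serves as the cathode.
E°cell = +0.91 − (−1.67) = +2.58 V, with n = 6 electrons transferred.
The balanced reaction is 3 Pd²⁺(aq) + 2 Al(s) → 3 Pd(s) + 2 Al³⁺(aq), so Q = [Al³⁺(aq)]^2 / [Pd²⁺(aq)]^3 = 0.036 and log Q = −1.444.
Applying E = E° − (RT ln10/nF)·log Q gives +2.58 − (0.072/6)(−1.444) = +2.60 V.

+2.60 V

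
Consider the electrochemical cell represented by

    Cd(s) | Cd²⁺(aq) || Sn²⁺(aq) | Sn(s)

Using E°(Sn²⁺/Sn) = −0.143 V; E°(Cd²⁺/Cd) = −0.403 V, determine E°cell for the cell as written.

By convention the left-hand electrode in cell notation is the anode (oxidation) and the right-hand electrode is the cathode (reduction).
E°cell = E°(right) − E°(left) = −0.143 − (−0.403) = +0.260 V.

+0.260 V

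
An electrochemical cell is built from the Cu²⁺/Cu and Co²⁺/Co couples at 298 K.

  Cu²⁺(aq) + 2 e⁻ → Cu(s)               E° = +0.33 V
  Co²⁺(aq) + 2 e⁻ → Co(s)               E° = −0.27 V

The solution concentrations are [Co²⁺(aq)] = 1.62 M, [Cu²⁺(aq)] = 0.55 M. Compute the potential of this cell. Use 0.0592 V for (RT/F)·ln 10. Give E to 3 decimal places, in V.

+0.586 V

Since E°(Cu²⁺/Cu) > E°(Co²⁺/Co), Cu²⁺/Cu serves as the cathode.
E°cell = +0.33 − (−0.27) = +0.60 V, with n = 2 electrons transferred.
For the overall reaction Cu²⁺(aq) + Co(s) → Cu(s) + Co²⁺(aq), Q = [Co²⁺(aq)] / [Cu²⁺(aq)] = 2.95, giving log Q = 0.469.
E = E° − (0.0592/n)·log Q = +0.60 − (0.0592/2)(0.469) = +0.586 V.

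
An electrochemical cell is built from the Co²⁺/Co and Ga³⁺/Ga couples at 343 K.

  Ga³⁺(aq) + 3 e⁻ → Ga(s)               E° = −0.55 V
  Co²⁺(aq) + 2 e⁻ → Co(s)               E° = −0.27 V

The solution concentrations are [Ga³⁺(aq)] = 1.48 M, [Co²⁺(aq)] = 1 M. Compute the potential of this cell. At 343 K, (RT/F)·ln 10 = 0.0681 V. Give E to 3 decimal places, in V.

+0.276 V

Co²⁺/Co is reduced (cathode, E° = −0.27 V) and Ga³⁺/Ga is oxidized (anode).
The standard potential is −0.27 − (−0.55) = +0.28 V and the balanced reaction transfers n = 6 electrons.
Balancing gives 3 Co²⁺(aq) + 2 Ga(s) → 3 Co(s) + 2 Ga³⁺(aq); hence Q = [Ga³⁺(aq)]^2 / [Co²⁺(aq)]^3 = 2.19 (log Q = 0.341).
By the Nernst equation, E = +0.28 − (0.0681/6)·(0.341) = +0.276 V.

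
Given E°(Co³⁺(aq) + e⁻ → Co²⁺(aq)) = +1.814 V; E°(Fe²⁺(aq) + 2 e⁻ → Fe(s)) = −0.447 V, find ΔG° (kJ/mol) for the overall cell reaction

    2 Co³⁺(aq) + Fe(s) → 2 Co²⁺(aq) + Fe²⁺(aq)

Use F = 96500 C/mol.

−436 kJ/mol

In the reaction as written Co³⁺(aq) is reduced, so the Co³⁺/Co²⁺ couple is the cathode and Fe²⁺/Fe is the anode.
E°cell = +1.814 − (−0.447) = +2.261 V; balancing electrons gives n = 2.
ΔG° = −nFE°cell = −(2)(96500)(+2.261) J/mol = −436 kJ/mol.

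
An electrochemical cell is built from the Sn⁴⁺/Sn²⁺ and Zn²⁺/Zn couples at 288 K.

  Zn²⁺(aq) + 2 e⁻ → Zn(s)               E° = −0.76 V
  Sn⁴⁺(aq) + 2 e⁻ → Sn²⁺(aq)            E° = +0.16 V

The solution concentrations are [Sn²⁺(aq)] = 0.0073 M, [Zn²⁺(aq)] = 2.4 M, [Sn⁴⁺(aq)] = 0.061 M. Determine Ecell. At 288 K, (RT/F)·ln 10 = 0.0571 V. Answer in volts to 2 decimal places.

Since E°(Sn⁴⁺/Sn²⁺) > E°(Zn²⁺/Zn), Sn⁴⁺/Sn²⁺ serves as the cathode.
E°cell = +0.16 − (−0.76) = +0.92 V, with n = 2 electrons transferred.
The balanced reaction is Sn⁴⁺(aq) + Zn(s) → Sn²⁺(aq) + Zn²⁺(aq), so Q = ([Sn²⁺(aq)]·[Zn²⁺(aq)]) / [Sn⁴⁺(aq)] = 0.287 and log Q = −0.542.
E = E° − (0.0571/n)·log Q = +0.92 − (0.0571/2)(−0.542) = +0.94 V.

+0.94 V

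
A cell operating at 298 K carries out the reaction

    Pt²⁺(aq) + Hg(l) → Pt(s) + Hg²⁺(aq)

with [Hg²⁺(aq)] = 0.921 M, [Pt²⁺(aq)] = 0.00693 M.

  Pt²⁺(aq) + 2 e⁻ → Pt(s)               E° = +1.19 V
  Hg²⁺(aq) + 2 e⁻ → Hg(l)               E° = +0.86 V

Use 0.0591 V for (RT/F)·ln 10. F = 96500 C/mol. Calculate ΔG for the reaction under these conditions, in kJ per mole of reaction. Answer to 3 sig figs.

With Pt²⁺/Pt reduced at the cathode, E°cell = +1.19 − (+0.86) = +0.33 V and n = 2.
Q = [Hg²⁺(aq)] / [Pt²⁺(aq)] = 133, so log Q = 2.124 and E = +0.33 − (0.0591/2)(2.124) = +0.2672 V.
Finally ΔG = −nFE = −(2)(96500 C/mol)(+0.2672 V) = −51.6 kJ/mol.

−51.6 kJ/mol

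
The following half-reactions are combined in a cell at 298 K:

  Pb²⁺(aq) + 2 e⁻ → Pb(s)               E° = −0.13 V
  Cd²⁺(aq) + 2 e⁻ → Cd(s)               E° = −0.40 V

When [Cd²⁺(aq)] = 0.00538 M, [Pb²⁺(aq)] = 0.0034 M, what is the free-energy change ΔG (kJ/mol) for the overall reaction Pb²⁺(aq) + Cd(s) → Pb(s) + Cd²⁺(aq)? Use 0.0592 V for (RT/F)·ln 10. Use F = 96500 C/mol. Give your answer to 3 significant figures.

E°cell = −0.13 − (−0.40) = +0.27 V; the balanced reaction transfers n = 2 electrons.
Here Q = [Cd²⁺(aq)] / [Pb²⁺(aq)] = 1.58 (log Q = 0.199), giving E = +0.27 − (0.0592/2)·(0.199) = +0.2641 V.
Finally ΔG = −nFE = −(2)(96500 C/mol)(+0.2641 V) = −51.0 kJ/mol.

−51.0 kJ/mol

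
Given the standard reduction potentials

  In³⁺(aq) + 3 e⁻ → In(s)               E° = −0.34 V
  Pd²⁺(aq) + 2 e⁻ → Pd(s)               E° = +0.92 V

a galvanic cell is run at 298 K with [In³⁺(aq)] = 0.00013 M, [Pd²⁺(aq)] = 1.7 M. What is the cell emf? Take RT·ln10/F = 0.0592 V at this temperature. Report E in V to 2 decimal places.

+1.34 V

Pd²⁺/Pd is reduced (cathode, E° = +0.92 V) and In³⁺/In is oxidized (anode).
The standard potential is +0.92 − (−0.34) = +1.26 V and the balanced reaction transfers n = 6 electrons.
The balanced reaction is 3 Pd²⁺(aq) + 2 In(s) → 3 Pd(s) + 2 In³⁺(aq), so Q = [In³⁺(aq)]^2 / [Pd²⁺(aq)]^3 = 3.44×10^−9 and log Q = −8.463.
Applying E = E° − (RT ln10/nF)·log Q gives +1.26 − (0.0592/6)(−8.463) = +1.34 V.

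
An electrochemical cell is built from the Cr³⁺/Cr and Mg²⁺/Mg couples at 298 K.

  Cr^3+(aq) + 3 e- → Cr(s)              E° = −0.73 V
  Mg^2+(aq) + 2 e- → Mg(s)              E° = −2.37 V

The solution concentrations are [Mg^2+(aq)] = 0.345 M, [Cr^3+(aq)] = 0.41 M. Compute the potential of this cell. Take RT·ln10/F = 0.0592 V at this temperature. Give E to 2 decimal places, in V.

Cr³⁺/Cr is reduced (cathode, E° = −0.73 V) and Mg²⁺/Mg is oxidized (anode).
E°cell = E°cat − E°an = −0.73 − (−2.37) = +1.64 V; n = 6.
The balanced reaction is 2 Cr^3+(aq) + 3 Mg(s) → 2 Cr(s) + 3 Mg^2+(aq), so Q = [Mg^2+(aq)]^3 / [Cr^3+(aq)]^2 = 0.244 and log Q = −0.612.
E = E° − (0.0592/n)·log Q = +1.64 − (0.0592/6)(−0.612) = +1.65 V.

+1.65 V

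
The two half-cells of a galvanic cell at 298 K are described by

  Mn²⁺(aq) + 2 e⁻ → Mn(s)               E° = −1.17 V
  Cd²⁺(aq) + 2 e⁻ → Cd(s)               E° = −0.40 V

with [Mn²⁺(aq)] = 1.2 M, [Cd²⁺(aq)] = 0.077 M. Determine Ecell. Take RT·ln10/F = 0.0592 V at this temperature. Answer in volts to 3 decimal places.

The Cd²⁺/Cd couple has the more positive E°, so it is the cathode; Mn²⁺/Mn is the anode.
E°cell = −0.40 − (−1.17) = +0.77 V, with n = 2 electrons transferred.
Balancing gives Cd²⁺(aq) + Mn(s) → Cd(s) + Mn²⁺(aq); hence Q = [Mn²⁺(aq)] / [Cd²⁺(aq)] = 15.6 (log Q = 1.193).
E = E° − (0.0592/n)·log Q = +0.77 − (0.0592/2)(1.193) = +0.735 V.

+0.735 V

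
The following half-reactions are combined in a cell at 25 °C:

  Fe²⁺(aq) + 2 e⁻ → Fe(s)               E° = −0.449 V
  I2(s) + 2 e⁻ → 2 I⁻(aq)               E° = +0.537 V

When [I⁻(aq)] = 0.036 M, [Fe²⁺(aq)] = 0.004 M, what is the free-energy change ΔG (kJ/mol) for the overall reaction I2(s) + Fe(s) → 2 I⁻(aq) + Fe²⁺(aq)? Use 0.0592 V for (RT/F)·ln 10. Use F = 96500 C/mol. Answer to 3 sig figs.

The standard cell potential is +0.537 − (−0.449) = +0.986 V, with n = 2 electrons in the balanced equation.
Q = [I⁻(aq)]^2·[Fe²⁺(aq)] = 5.18×10^−6, so log Q = −5.285 and E = +0.986 − (0.0592/2)(−5.285) = +1.1424 V.
ΔG = −nFE = −(2)(96500)(+1.1424) J/mol = −220 kJ/mol.

−220 kJ/mol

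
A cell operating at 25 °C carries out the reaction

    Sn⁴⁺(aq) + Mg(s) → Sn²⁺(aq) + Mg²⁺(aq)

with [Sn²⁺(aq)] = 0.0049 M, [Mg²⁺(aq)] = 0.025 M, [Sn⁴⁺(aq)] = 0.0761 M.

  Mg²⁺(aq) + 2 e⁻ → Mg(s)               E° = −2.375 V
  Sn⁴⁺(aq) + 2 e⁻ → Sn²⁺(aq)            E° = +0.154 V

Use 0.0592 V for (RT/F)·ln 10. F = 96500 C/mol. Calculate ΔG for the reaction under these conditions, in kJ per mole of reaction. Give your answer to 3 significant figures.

The standard cell potential is +0.154 − (−2.375) = +2.529 V, with n = 2 electrons in the balanced equation.
The reaction quotient is ([Sn²⁺(aq)]·[Mg²⁺(aq)]) / [Sn⁴⁺(aq)] = 0.00161; by Nernst, E = +2.529 − (0.0592/2)(−2.793) = +2.6117 V.
Finally ΔG = −nFE = −(2)(96500 C/mol)(+2.6117 V) = −504 kJ/mol.

−504 kJ/mol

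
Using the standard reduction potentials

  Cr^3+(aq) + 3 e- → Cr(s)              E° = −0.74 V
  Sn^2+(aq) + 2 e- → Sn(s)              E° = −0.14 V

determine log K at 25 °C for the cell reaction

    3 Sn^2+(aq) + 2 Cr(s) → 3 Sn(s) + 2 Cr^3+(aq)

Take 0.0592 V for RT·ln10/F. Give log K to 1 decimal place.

log K = 60.8

The Sn²⁺/Sn couple is reduced (cathode); E°cell = −0.14 − (−0.74) = +0.60 V with n = 6.
At equilibrium E = 0, so log K = nE°cell / 0.0592 = (6)(+0.60) / 0.0592 = 60.8.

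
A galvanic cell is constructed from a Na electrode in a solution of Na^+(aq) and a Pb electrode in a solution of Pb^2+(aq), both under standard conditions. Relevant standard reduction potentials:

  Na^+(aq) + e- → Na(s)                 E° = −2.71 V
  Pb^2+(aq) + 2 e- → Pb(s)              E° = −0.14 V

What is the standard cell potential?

The Pb²⁺/Pb couple has the higher E°, so Pb ion is reduced (cathode) and Na is oxidized (anode).
E°cell = E°(cathode) − E°(anode) = −0.14 − (−2.71) = +2.57 V.

+2.57 V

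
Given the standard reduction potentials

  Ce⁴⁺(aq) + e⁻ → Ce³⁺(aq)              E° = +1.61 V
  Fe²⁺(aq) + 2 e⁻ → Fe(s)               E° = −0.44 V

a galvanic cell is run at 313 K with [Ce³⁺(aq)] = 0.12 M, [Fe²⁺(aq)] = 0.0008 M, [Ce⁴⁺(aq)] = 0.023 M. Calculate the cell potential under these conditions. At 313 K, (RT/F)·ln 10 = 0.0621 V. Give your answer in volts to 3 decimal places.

+2.102 V

The Ce⁴⁺/Ce³⁺ couple has the more positive E°, so it is the cathode; Fe²⁺/Fe is the anode.
The standard potential is +1.61 − (−0.44) = +2.05 V and the balanced reaction transfers n = 2 electrons.
The balanced reaction is 2 Ce⁴⁺(aq) + Fe(s) → 2 Ce³⁺(aq) + Fe²⁺(aq), so Q = ([Ce³⁺(aq)]^2·[Fe²⁺(aq)]) / [Ce⁴⁺(aq)]^2 = 0.0218 and log Q = −1.662.
Applying E = E° − (RT ln10/nF)·log Q gives +2.05 − (0.0621/2)(−1.662) = +2.102 V.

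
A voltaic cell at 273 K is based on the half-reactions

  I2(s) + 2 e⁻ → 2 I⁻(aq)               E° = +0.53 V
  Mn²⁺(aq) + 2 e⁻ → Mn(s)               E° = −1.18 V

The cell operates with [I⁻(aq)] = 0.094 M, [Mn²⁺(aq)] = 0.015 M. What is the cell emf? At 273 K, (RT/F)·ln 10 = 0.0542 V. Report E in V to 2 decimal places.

Since E°(I₂/I⁻) > E°(Mn²⁺/Mn), I₂/I⁻ serves as the cathode.
E°cell = E°cat − E°an = +0.53 − (−1.18) = +1.71 V; n = 2.
The balanced reaction is I2(s) + Mn(s) → 2 I⁻(aq) + Mn²⁺(aq), so Q = [I⁻(aq)]^2·[Mn²⁺(aq)] = 0.000133 and log Q = −3.878.
By the Nernst equation, E = +1.71 − (0.0542/2)·(−3.878) = +1.82 V.

+1.82 V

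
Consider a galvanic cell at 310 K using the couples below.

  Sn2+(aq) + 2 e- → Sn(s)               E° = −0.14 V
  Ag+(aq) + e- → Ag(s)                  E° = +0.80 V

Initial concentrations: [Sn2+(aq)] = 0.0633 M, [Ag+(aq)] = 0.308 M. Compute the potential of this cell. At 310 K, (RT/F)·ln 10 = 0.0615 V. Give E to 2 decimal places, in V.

+0.95 V

The Ag⁺/Ag couple has the more positive E°, so it is the cathode; Sn²⁺/Sn is the anode.
E°cell = +0.80 − (−0.14) = +0.94 V, with n = 2 electrons transferred.
For the overall reaction 2 Ag+(aq) + Sn(s) → 2 Ag(s) + Sn2+(aq), Q = [Sn2+(aq)] / [Ag+(aq)]^2 = 0.667, giving log Q = −0.176.
E = E° − (0.0615/n)·log Q = +0.94 − (0.0615/2)(−0.176) = +0.95 V.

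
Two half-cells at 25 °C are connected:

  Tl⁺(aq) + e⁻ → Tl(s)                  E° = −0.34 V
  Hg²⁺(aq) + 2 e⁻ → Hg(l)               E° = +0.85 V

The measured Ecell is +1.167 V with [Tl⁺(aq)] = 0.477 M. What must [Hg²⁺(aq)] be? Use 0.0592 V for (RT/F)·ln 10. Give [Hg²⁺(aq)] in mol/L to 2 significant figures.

Hg²⁺/Hg is the cathode (higher E°); E°cell = +0.85 − (−0.34) = +1.19 V with n = 2.
Since E = E° − (0.0592/n)·log Q, log Q = n(E° − E)/0.0592 = 0.777.
For Hg²⁺(aq) + 2 Tl(s) → Hg(l) + 2 Tl⁺(aq), the reaction quotient is Q = [Tl⁺(aq)]^2 / [Hg²⁺(aq)].
Isolating [Hg²⁺(aq)] in Q = 10^{0.777} yields log [Hg²⁺(aq)] = −1.420, i.e. 0.038 M.

0.038 M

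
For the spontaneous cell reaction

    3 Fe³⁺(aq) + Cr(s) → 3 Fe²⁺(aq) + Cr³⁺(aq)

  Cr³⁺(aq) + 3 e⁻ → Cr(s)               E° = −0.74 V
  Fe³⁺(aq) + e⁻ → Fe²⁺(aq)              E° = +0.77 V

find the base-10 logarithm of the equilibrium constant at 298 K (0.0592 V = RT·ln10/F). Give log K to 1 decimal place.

The Fe³⁺/Fe²⁺ couple is reduced (cathode); E°cell = +0.77 − (−0.74) = +1.51 V with n = 3.
At equilibrium E = 0, so log K = nE°cell / 0.0592 = (3)(+1.51) / 0.0592 = 76.5.

log K = 76.5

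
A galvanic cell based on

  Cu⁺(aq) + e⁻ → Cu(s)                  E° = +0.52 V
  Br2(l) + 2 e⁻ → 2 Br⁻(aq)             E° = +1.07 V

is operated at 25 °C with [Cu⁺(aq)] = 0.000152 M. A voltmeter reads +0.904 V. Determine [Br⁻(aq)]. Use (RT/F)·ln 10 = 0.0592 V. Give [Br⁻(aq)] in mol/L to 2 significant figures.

Br₂/Br⁻ is the cathode (higher E°); E°cell = +1.07 − (+0.52) = +0.55 V with n = 2.
Since E = E° − (0.0592/n)·log Q, log Q = n(E° − E)/0.0592 = −11.959.
The balanced reaction is Br2(l) + 2 Cu(s) → 2 Br⁻(aq) + 2 Cu⁺(aq), so Q = [Br⁻(aq)]^2·[Cu⁺(aq)]^2.
Isolating [Br⁻(aq)] in Q = 10^{−11.959} yields log [Br⁻(aq)] = −2.161, i.e. 0.0069 M.

0.0069 M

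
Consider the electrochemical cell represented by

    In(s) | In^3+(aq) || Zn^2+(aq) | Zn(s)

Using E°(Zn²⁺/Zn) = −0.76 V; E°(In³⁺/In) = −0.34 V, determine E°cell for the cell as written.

−0.42 V

By convention the left-hand electrode in cell notation is the anode (oxidation) and the right-hand electrode is the cathode (reduction).
E°cell = E°(right) − E°(left) = −0.76 − (−0.34) = −0.42 V.
The negative sign shows that, as written, the cell would require an external voltage to drive the reaction.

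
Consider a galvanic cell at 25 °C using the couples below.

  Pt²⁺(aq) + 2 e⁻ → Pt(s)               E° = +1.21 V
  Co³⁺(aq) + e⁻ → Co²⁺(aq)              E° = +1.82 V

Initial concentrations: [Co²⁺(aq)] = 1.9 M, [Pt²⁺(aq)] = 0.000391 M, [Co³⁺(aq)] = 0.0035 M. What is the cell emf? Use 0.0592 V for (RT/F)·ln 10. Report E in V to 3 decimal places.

+0.549 V

Co³⁺/Co²⁺ is reduced (cathode, E° = +1.82 V) and Pt²⁺/Pt is oxidized (anode).
The standard potential is +1.82 − (+1.21) = +0.61 V and the balanced reaction transfers n = 2 electrons.
For the overall reaction 2 Co³⁺(aq) + Pt(s) → 2 Co²⁺(aq) + Pt²⁺(aq), Q = ([Co²⁺(aq)]^2·[Pt²⁺(aq)]) / [Co³⁺(aq)]^2 = 115, giving log Q = 2.062.
Applying E = E° − (RT ln10/nF)·log Q gives +0.61 − (0.0592/2)(2.062) = +0.549 V.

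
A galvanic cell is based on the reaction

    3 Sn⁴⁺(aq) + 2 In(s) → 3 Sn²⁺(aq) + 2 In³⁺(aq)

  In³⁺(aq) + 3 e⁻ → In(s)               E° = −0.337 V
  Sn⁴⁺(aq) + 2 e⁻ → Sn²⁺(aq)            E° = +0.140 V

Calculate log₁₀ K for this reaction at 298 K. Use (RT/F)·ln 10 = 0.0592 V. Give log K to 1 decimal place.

log K = 48.3

The Sn⁴⁺/Sn²⁺ couple is reduced (cathode); E°cell = +0.140 − (−0.337) = +0.477 V with n = 6.
At equilibrium E = 0, so log K = nE°cell / 0.0592 = (6)(+0.477) / 0.0592 = 48.3.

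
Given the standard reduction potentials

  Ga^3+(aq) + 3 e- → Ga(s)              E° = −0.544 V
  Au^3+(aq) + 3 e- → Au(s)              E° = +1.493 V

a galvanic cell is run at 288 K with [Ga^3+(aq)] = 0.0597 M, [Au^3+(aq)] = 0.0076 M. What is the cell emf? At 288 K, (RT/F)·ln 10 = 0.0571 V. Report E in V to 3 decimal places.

The Au³⁺/Au couple has the more positive E°, so it is the cathode; Ga³⁺/Ga is the anode.
E°cell = E°cat − E°an = +1.493 − (−0.544) = +2.037 V; n = 3.
Balancing gives Au^3+(aq) + Ga(s) → Au(s) + Ga^3+(aq); hence Q = [Ga^3+(aq)] / [Au^3+(aq)] = 7.86 (log Q = 0.895).
Applying E = E° − (RT ln10/nF)·log Q gives +2.037 − (0.0571/3)(0.895) = +2.020 V.

+2.020 V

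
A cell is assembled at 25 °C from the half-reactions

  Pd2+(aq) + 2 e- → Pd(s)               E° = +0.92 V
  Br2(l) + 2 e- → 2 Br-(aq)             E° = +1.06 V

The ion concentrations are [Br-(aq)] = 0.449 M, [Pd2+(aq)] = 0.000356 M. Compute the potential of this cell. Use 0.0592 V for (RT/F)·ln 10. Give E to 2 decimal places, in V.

The Br₂/Br⁻ couple has the more positive E°, so it is the cathode; Pd²⁺/Pd is the anode.
E°cell = +1.06 − (+0.92) = +0.14 V, with n = 2 electrons transferred.
The balanced reaction is Br2(l) + Pd(s) → 2 Br-(aq) + Pd2+(aq), so Q = [Br-(aq)]^2·[Pd2+(aq)] = 7.18×10^−5 and log Q = −4.144.
By the Nernst equation, E = +0.14 − (0.0592/2)·(−4.144) = +0.26 V.

+0.26 V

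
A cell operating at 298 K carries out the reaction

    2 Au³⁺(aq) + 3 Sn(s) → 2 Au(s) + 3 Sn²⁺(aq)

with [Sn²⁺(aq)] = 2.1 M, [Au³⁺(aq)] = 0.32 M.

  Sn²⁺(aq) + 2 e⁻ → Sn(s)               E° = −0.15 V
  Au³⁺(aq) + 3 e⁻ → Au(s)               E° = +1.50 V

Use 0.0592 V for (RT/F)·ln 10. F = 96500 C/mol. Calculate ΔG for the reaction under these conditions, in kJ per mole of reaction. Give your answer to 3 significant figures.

−944 kJ/mol

With Au³⁺/Au reduced at the cathode, E°cell = +1.50 − (−0.15) = +1.65 V and n = 6.
The reaction quotient is [Sn²⁺(aq)]^3 / [Au³⁺(aq)]^2 = 90.4; by Nernst, E = +1.65 − (0.0592/6)(1.956) = +1.6307 V.
ΔG = −nFE = −(6)(96500)(+1.6307) J/mol = −944 kJ/mol.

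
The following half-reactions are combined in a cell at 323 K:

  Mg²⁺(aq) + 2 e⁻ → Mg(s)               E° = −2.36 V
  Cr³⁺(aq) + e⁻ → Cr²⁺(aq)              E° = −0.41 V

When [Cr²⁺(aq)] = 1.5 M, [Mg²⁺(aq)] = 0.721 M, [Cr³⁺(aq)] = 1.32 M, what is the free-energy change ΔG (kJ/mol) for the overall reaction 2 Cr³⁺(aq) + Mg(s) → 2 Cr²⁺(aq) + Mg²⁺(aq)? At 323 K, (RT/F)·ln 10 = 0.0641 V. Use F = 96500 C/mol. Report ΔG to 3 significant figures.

−377 kJ/mol

The standard cell potential is −0.41 − (−2.36) = +1.95 V, with n = 2 electrons in the balanced equation.
Q = ([Cr²⁺(aq)]^2·[Mg²⁺(aq)]) / [Cr³⁺(aq)]^2 = 0.931, so log Q = −0.031 and E = +1.95 − (0.0641/2)(−0.031) = +1.9510 V.
Then ΔG = −nFE = −2 × 96500 × +1.9510 J/mol = −377 kJ/mol.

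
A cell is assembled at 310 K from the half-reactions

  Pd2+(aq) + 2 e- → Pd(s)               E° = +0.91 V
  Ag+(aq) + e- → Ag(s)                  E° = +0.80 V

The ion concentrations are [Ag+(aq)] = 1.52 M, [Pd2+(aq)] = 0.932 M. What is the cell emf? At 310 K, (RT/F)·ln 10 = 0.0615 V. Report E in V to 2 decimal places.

Since E°(Pd²⁺/Pd) > E°(Ag⁺/Ag), Pd²⁺/Pd serves as the cathode.
E°cell = E°cat − E°an = +0.91 − (+0.80) = +0.11 V; n = 2.
For the overall reaction Pd2+(aq) + 2 Ag(s) → Pd(s) + 2 Ag+(aq), Q = [Ag+(aq)]^2 / [Pd2+(aq)] = 2.48, giving log Q = 0.394.
By the Nernst equation, E = +0.11 − (0.0615/2)·(0.394) = +0.10 V.

+0.10 V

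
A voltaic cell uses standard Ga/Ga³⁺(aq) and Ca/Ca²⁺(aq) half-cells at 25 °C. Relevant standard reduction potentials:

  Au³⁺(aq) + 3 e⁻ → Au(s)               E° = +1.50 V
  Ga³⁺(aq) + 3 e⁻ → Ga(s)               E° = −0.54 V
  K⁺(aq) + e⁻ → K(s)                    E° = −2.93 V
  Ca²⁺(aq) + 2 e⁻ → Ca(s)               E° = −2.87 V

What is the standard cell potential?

The Ga³⁺/Ga couple has the higher E°, so Ga ion is reduced (cathode) and Ca is oxidized (anode).
E°cell = E°(cathode) − E°(anode) = −0.54 − (−2.87) = +2.33 V.

+2.33 V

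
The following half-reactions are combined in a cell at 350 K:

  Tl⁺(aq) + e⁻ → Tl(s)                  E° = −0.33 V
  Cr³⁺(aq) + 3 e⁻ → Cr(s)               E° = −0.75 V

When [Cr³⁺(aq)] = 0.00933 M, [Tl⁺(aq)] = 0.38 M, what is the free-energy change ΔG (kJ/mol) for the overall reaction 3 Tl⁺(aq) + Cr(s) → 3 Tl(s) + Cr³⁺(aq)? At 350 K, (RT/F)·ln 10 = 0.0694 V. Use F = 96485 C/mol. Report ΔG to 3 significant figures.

−127 kJ/mol

E°cell = −0.33 − (−0.75) = +0.42 V; the balanced reaction transfers n = 3 electrons.
Here Q = [Cr³⁺(aq)] / [Tl⁺(aq)]^3 = 0.17 (log Q = −0.769), giving E = +0.42 − (0.0694/3)·(−0.769) = +0.4378 V.
Finally ΔG = −nFE = −(3)(96485 C/mol)(+0.4378 V) = −127 kJ/mol.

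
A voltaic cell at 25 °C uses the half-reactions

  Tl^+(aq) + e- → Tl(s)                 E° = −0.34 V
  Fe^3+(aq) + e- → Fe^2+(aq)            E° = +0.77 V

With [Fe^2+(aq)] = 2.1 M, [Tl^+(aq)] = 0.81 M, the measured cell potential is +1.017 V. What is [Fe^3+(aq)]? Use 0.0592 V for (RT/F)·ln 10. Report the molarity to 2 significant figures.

With Fe³⁺/Fe²⁺ at the cathode and Tl⁺/Tl at the anode, E°cell = +0.77 − (−0.34) = +1.11 V (n = 1).
From the Nernst equation, log Q = n(E° − E)/0.0592 = 1·(+1.11 − (+1.017))/0.0592 = 1.571.
The balanced reaction is Fe^3+(aq) + Tl(s) → Fe^2+(aq) + Tl^+(aq), so Q = ([Fe^2+(aq)]·[Tl^+(aq)]) / [Fe^3+(aq)].
Isolating [Fe^3+(aq)] in Q = 10^{1.571} yields log [Fe^3+(aq)] = −1.340, i.e. 0.046 M.

0.046 M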